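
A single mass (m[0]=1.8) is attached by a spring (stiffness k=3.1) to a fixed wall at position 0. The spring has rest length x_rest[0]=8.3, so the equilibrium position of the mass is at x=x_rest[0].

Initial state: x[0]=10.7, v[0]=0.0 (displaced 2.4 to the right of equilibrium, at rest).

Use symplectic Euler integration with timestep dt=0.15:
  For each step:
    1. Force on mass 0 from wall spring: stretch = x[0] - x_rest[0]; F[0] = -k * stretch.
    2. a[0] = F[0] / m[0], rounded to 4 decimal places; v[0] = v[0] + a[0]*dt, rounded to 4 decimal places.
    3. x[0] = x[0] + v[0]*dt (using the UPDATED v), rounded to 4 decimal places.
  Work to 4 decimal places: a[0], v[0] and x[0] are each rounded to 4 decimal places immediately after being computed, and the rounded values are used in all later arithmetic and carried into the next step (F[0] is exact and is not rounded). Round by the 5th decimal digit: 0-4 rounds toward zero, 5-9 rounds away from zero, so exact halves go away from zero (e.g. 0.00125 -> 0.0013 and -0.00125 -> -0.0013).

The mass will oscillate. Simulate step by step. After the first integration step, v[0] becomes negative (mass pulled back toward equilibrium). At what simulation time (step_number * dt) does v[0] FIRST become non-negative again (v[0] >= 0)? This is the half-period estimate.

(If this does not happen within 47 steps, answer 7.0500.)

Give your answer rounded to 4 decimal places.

Answer: 2.4000

Derivation:
Step 0: x=[10.7000] v=[0.0000]
Step 1: x=[10.6070] v=[-0.6200]
Step 2: x=[10.4246] v=[-1.2160]
Step 3: x=[10.1599] v=[-1.7649]
Step 4: x=[9.8231] v=[-2.2454]
Step 5: x=[9.4273] v=[-2.6389]
Step 6: x=[8.9878] v=[-2.9301]
Step 7: x=[8.5216] v=[-3.1078]
Step 8: x=[8.0469] v=[-3.1650]
Step 9: x=[7.5820] v=[-3.0996]
Step 10: x=[7.1449] v=[-2.9141]
Step 11: x=[6.7525] v=[-2.6157]
Step 12: x=[6.4201] v=[-2.2159]
Step 13: x=[6.1606] v=[-1.7303]
Step 14: x=[5.9840] v=[-1.1776]
Step 15: x=[5.8971] v=[-0.5793]
Step 16: x=[5.9033] v=[0.0414]
First v>=0 after going negative at step 16, time=2.4000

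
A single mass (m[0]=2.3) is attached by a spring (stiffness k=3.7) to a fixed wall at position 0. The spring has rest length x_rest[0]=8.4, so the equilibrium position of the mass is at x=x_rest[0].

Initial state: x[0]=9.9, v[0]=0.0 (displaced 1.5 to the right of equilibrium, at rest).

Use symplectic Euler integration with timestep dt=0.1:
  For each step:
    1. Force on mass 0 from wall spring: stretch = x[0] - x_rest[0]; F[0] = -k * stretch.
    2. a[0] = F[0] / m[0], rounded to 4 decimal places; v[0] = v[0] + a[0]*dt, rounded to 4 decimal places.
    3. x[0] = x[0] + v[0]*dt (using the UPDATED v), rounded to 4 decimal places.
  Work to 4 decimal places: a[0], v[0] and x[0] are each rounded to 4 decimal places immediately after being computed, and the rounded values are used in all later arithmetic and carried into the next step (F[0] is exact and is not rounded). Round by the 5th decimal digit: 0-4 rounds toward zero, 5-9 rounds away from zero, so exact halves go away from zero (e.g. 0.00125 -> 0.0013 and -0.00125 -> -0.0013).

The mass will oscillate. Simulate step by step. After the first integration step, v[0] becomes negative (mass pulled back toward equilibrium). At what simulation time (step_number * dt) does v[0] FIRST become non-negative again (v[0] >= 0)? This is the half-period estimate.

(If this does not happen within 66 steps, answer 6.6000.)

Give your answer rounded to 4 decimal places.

Answer: 2.5000

Derivation:
Step 0: x=[9.9000] v=[0.0000]
Step 1: x=[9.8759] v=[-0.2413]
Step 2: x=[9.8280] v=[-0.4787]
Step 3: x=[9.7572] v=[-0.7084]
Step 4: x=[9.6645] v=[-0.9267]
Step 5: x=[9.5515] v=[-1.1301]
Step 6: x=[9.4200] v=[-1.3153]
Step 7: x=[9.2721] v=[-1.4794]
Step 8: x=[9.1101] v=[-1.6197]
Step 9: x=[8.9367] v=[-1.7339]
Step 10: x=[8.7547] v=[-1.8202]
Step 11: x=[8.5670] v=[-1.8773]
Step 12: x=[8.3766] v=[-1.9042]
Step 13: x=[8.1866] v=[-1.9004]
Step 14: x=[8.0000] v=[-1.8661]
Step 15: x=[7.8198] v=[-1.8018]
Step 16: x=[7.6490] v=[-1.7085]
Step 17: x=[7.4902] v=[-1.5877]
Step 18: x=[7.3461] v=[-1.4413]
Step 19: x=[7.2189] v=[-1.2718]
Step 20: x=[7.1107] v=[-1.0818]
Step 21: x=[7.0233] v=[-0.8744]
Step 22: x=[6.9580] v=[-0.6529]
Step 23: x=[6.9159] v=[-0.4209]
Step 24: x=[6.8977] v=[-0.1822]
Step 25: x=[6.9037] v=[0.0595]
First v>=0 after going negative at step 25, time=2.5000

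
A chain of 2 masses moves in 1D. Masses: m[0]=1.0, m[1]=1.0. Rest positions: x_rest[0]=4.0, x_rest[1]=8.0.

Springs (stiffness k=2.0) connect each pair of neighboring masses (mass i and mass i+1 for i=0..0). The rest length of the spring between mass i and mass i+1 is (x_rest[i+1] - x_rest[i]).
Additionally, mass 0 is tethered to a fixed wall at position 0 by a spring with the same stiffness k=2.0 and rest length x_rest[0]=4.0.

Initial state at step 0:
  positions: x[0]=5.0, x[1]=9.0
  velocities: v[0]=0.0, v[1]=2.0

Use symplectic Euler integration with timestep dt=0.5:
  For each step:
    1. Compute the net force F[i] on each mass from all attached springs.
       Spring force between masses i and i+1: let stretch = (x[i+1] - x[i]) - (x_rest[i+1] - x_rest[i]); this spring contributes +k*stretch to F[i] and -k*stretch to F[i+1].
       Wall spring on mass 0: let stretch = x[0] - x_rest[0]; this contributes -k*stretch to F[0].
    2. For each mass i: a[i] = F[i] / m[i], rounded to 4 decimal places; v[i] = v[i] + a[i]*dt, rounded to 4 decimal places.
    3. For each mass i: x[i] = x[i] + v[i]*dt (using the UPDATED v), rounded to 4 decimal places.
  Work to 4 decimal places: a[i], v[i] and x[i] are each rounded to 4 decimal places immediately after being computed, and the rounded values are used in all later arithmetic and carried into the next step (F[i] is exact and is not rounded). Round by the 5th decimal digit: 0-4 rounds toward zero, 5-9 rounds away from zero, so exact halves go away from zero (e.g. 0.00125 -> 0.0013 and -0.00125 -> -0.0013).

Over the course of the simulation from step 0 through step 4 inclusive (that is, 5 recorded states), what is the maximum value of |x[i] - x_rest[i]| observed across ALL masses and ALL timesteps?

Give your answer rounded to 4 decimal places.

Step 0: x=[5.0000 9.0000] v=[0.0000 2.0000]
Step 1: x=[4.5000 10.0000] v=[-1.0000 2.0000]
Step 2: x=[4.5000 10.2500] v=[0.0000 0.5000]
Step 3: x=[5.1250 9.6250] v=[1.2500 -1.2500]
Step 4: x=[5.4375 8.7500] v=[0.6250 -1.7500]
Max displacement = 2.2500

Answer: 2.2500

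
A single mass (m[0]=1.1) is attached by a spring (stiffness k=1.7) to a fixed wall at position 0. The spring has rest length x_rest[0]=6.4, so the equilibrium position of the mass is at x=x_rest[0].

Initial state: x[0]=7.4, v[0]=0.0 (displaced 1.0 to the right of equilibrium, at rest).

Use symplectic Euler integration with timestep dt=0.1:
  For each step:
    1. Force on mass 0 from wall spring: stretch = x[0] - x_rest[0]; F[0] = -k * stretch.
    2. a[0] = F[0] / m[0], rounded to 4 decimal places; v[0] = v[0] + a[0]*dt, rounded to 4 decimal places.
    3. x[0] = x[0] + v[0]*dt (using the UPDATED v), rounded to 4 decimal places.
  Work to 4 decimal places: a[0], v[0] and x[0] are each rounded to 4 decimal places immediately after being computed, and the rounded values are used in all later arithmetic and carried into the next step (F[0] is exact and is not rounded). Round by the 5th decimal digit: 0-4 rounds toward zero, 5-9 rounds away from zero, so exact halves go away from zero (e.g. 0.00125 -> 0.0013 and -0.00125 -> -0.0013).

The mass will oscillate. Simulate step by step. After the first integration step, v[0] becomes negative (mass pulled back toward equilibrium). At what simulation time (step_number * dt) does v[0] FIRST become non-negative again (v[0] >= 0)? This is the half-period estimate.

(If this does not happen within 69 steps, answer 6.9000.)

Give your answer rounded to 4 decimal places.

Step 0: x=[7.4000] v=[0.0000]
Step 1: x=[7.3845] v=[-0.1546]
Step 2: x=[7.3538] v=[-0.3068]
Step 3: x=[7.3084] v=[-0.4542]
Step 4: x=[7.2489] v=[-0.5946]
Step 5: x=[7.1763] v=[-0.7258]
Step 6: x=[7.0917] v=[-0.8458]
Step 7: x=[6.9964] v=[-0.9527]
Step 8: x=[6.8919] v=[-1.0449]
Step 9: x=[6.7798] v=[-1.1209]
Step 10: x=[6.6618] v=[-1.1796]
Step 11: x=[6.5398] v=[-1.2201]
Step 12: x=[6.4156] v=[-1.2417]
Step 13: x=[6.2912] v=[-1.2441]
Step 14: x=[6.1685] v=[-1.2273]
Step 15: x=[6.0494] v=[-1.1915]
Step 16: x=[5.9357] v=[-1.1373]
Step 17: x=[5.8292] v=[-1.0655]
Step 18: x=[5.7315] v=[-0.9773]
Step 19: x=[5.6441] v=[-0.8740]
Step 20: x=[5.5684] v=[-0.7572]
Step 21: x=[5.5055] v=[-0.6287]
Step 22: x=[5.4565] v=[-0.4905]
Step 23: x=[5.4220] v=[-0.3447]
Step 24: x=[5.4026] v=[-0.1936]
Step 25: x=[5.3987] v=[-0.0395]
Step 26: x=[5.4102] v=[0.1153]
First v>=0 after going negative at step 26, time=2.6000

Answer: 2.6000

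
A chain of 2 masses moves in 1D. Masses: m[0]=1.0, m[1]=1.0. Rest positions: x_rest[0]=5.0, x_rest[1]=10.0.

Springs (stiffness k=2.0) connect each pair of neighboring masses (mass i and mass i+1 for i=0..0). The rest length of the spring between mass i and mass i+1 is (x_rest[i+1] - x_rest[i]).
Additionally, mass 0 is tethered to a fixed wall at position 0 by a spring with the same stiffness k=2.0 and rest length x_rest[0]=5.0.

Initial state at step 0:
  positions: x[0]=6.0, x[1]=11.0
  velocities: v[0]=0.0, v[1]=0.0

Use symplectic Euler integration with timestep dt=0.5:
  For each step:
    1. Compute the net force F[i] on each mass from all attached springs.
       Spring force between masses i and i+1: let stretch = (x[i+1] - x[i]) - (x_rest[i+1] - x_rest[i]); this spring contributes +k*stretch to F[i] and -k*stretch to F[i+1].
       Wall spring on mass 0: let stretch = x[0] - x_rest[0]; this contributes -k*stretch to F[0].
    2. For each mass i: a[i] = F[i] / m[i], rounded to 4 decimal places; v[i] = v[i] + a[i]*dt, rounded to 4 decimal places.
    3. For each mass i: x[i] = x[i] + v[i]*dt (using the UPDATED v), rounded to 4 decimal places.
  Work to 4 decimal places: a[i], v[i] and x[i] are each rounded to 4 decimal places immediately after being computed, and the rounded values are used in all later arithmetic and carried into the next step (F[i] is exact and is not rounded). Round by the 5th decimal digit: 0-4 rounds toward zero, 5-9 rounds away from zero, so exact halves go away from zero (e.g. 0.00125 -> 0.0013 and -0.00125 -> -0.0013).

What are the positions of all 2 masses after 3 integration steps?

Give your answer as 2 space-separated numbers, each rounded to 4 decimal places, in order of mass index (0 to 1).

Step 0: x=[6.0000 11.0000] v=[0.0000 0.0000]
Step 1: x=[5.5000 11.0000] v=[-1.0000 0.0000]
Step 2: x=[5.0000 10.7500] v=[-1.0000 -0.5000]
Step 3: x=[4.8750 10.1250] v=[-0.2500 -1.2500]

Answer: 4.8750 10.1250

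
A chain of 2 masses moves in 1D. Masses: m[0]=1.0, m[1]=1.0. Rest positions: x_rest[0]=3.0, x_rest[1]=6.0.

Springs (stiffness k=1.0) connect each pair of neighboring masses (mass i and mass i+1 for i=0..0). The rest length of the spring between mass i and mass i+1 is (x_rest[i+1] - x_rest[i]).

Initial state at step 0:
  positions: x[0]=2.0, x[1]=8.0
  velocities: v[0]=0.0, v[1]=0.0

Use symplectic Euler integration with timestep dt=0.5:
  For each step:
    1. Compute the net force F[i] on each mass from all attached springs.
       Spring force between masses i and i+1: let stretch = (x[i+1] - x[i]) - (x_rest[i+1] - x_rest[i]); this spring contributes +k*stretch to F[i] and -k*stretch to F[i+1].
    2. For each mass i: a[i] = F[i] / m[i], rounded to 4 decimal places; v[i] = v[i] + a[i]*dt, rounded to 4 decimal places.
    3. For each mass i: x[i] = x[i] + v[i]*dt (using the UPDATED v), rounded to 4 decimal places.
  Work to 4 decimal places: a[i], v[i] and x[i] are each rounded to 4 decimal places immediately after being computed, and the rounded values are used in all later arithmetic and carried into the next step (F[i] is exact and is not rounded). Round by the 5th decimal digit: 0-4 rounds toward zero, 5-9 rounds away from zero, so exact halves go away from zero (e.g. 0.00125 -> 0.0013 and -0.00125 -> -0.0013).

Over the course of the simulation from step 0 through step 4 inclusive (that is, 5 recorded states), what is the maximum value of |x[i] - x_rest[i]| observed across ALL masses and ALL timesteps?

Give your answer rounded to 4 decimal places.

Answer: 2.0938

Derivation:
Step 0: x=[2.0000 8.0000] v=[0.0000 0.0000]
Step 1: x=[2.7500 7.2500] v=[1.5000 -1.5000]
Step 2: x=[3.8750 6.1250] v=[2.2500 -2.2500]
Step 3: x=[4.8125 5.1875] v=[1.8750 -1.8750]
Step 4: x=[5.0938 4.9063] v=[0.5625 -0.5625]
Max displacement = 2.0938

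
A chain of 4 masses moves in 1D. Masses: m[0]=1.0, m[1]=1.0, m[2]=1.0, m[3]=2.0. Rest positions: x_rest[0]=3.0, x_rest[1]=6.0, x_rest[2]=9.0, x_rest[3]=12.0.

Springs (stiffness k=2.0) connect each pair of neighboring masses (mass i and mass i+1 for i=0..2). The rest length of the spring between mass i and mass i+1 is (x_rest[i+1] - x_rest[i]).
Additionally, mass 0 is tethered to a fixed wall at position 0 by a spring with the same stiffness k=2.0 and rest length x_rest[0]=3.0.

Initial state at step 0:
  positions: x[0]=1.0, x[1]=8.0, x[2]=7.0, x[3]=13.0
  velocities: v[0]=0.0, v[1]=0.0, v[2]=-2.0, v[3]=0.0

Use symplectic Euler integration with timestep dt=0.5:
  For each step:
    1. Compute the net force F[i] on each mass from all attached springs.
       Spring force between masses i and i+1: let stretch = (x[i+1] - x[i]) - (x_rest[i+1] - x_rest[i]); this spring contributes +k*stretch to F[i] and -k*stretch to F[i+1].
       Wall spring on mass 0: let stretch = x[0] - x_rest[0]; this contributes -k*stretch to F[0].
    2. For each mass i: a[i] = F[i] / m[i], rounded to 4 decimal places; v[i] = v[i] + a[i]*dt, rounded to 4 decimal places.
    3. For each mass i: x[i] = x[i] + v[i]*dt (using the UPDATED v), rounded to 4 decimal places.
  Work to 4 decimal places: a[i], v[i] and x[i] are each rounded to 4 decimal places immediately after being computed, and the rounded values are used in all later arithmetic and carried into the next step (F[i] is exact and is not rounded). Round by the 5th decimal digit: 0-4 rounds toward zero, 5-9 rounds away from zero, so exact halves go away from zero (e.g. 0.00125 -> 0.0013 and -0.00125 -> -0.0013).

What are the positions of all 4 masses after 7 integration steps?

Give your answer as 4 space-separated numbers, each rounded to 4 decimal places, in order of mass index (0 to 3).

Answer: 3.8384 4.3460 8.2843 10.6460

Derivation:
Step 0: x=[1.0000 8.0000 7.0000 13.0000] v=[0.0000 0.0000 -2.0000 0.0000]
Step 1: x=[4.0000 4.0000 9.5000 12.2500] v=[6.0000 -8.0000 5.0000 -1.5000]
Step 2: x=[5.0000 2.7500 10.6250 11.5625] v=[2.0000 -2.5000 2.2500 -1.3750]
Step 3: x=[2.3750 6.5625 8.2813 11.3906] v=[-5.2500 7.6250 -4.6875 -0.3438]
Step 4: x=[0.6563 9.1407 6.6328 11.1914] v=[-3.4375 5.1563 -3.2970 -0.3985]
Step 5: x=[2.8516 6.2227 8.5176 10.6025] v=[4.3906 -5.8360 3.7695 -1.1778]
Step 6: x=[5.3067 2.7666 10.2974 10.2424] v=[4.9101 -6.9122 3.5595 -0.7203]
Step 7: x=[3.8384 4.3460 8.2843 10.6460] v=[-2.9367 3.1587 -4.0263 0.8072]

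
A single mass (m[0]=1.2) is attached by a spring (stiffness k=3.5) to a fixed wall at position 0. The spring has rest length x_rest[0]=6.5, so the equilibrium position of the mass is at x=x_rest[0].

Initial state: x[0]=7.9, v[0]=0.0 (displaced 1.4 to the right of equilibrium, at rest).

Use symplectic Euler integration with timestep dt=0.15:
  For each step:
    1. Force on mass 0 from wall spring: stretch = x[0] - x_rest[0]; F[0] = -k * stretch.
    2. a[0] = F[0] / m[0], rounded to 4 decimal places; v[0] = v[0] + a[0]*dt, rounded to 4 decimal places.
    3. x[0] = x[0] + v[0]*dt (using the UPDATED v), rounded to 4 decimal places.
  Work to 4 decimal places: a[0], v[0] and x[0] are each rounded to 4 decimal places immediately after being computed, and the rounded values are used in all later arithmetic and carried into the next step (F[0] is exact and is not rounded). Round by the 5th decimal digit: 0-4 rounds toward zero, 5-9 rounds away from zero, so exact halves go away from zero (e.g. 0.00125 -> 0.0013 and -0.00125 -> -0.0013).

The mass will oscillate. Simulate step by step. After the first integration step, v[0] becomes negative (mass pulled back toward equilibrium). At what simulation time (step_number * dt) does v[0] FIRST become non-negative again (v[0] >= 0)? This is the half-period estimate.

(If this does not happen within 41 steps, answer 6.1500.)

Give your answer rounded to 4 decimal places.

Step 0: x=[7.9000] v=[0.0000]
Step 1: x=[7.8081] v=[-0.6125]
Step 2: x=[7.6304] v=[-1.1848]
Step 3: x=[7.3785] v=[-1.6794]
Step 4: x=[7.0689] v=[-2.0637]
Step 5: x=[6.7220] v=[-2.3126]
Step 6: x=[6.3605] v=[-2.4097]
Step 7: x=[6.0082] v=[-2.3487]
Step 8: x=[5.6882] v=[-2.1335]
Step 9: x=[5.4215] v=[-1.7783]
Step 10: x=[5.2255] v=[-1.3065]
Step 11: x=[5.1132] v=[-0.7489]
Step 12: x=[5.0919] v=[-0.1422]
Step 13: x=[5.1630] v=[0.4739]
First v>=0 after going negative at step 13, time=1.9500

Answer: 1.9500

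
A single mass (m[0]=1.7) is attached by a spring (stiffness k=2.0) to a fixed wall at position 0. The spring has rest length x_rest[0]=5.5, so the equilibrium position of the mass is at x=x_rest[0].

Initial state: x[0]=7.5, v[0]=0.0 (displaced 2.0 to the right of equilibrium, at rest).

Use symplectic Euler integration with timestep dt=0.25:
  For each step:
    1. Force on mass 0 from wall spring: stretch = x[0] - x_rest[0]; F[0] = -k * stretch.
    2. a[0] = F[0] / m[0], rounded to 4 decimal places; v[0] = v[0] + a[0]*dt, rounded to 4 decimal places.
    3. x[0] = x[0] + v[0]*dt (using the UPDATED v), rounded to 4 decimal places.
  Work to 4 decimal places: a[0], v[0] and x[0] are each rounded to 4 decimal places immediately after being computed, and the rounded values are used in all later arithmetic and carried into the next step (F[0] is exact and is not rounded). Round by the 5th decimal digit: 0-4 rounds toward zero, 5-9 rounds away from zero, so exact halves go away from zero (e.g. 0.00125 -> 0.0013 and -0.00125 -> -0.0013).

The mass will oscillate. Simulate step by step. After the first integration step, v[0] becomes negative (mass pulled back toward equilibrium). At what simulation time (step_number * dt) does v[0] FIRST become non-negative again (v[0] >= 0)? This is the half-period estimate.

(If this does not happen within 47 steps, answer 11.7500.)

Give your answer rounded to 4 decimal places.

Answer: 3.0000

Derivation:
Step 0: x=[7.5000] v=[0.0000]
Step 1: x=[7.3530] v=[-0.5882]
Step 2: x=[7.0697] v=[-1.1332]
Step 3: x=[6.6710] v=[-1.5949]
Step 4: x=[6.1862] v=[-1.9393]
Step 5: x=[5.6509] v=[-2.1411]
Step 6: x=[5.1045] v=[-2.1855]
Step 7: x=[4.5872] v=[-2.0692]
Step 8: x=[4.1370] v=[-1.8007]
Step 9: x=[3.7871] v=[-1.3998]
Step 10: x=[3.5631] v=[-0.8960]
Step 11: x=[3.4815] v=[-0.3263]
Step 12: x=[3.5484] v=[0.2674]
First v>=0 after going negative at step 12, time=3.0000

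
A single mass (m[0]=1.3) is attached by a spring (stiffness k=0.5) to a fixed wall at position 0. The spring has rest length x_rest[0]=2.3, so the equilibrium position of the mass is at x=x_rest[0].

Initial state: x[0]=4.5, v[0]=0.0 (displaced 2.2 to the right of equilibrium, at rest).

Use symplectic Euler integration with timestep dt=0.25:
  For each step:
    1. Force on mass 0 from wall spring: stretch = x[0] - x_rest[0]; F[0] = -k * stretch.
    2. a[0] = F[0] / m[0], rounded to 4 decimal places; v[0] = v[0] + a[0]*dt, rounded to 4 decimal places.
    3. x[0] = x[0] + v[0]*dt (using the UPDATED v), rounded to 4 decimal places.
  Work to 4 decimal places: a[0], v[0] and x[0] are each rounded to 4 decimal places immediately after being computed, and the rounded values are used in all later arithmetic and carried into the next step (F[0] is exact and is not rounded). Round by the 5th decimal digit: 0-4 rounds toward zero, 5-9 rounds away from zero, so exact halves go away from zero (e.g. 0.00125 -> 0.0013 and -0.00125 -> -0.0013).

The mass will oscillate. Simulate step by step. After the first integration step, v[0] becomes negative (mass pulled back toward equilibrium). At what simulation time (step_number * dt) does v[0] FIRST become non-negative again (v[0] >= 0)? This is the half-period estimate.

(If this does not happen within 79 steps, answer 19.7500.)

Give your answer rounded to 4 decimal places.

Answer: 5.2500

Derivation:
Step 0: x=[4.5000] v=[0.0000]
Step 1: x=[4.4471] v=[-0.2116]
Step 2: x=[4.3426] v=[-0.4181]
Step 3: x=[4.1890] v=[-0.6145]
Step 4: x=[3.9900] v=[-0.7961]
Step 5: x=[3.7504] v=[-0.9586]
Step 6: x=[3.4759] v=[-1.0981]
Step 7: x=[3.1731] v=[-1.2112]
Step 8: x=[2.8493] v=[-1.2952]
Step 9: x=[2.5123] v=[-1.3480]
Step 10: x=[2.1702] v=[-1.3684]
Step 11: x=[1.8312] v=[-1.3559]
Step 12: x=[1.5035] v=[-1.3108]
Step 13: x=[1.1950] v=[-1.2342]
Step 14: x=[0.9130] v=[-1.1280]
Step 15: x=[0.6644] v=[-0.9946]
Step 16: x=[0.4551] v=[-0.8373]
Step 17: x=[0.2901] v=[-0.6599]
Step 18: x=[0.1734] v=[-0.4667]
Step 19: x=[0.1079] v=[-0.2622]
Step 20: x=[0.0951] v=[-0.0514]
Step 21: x=[0.1353] v=[0.1606]
First v>=0 after going negative at step 21, time=5.2500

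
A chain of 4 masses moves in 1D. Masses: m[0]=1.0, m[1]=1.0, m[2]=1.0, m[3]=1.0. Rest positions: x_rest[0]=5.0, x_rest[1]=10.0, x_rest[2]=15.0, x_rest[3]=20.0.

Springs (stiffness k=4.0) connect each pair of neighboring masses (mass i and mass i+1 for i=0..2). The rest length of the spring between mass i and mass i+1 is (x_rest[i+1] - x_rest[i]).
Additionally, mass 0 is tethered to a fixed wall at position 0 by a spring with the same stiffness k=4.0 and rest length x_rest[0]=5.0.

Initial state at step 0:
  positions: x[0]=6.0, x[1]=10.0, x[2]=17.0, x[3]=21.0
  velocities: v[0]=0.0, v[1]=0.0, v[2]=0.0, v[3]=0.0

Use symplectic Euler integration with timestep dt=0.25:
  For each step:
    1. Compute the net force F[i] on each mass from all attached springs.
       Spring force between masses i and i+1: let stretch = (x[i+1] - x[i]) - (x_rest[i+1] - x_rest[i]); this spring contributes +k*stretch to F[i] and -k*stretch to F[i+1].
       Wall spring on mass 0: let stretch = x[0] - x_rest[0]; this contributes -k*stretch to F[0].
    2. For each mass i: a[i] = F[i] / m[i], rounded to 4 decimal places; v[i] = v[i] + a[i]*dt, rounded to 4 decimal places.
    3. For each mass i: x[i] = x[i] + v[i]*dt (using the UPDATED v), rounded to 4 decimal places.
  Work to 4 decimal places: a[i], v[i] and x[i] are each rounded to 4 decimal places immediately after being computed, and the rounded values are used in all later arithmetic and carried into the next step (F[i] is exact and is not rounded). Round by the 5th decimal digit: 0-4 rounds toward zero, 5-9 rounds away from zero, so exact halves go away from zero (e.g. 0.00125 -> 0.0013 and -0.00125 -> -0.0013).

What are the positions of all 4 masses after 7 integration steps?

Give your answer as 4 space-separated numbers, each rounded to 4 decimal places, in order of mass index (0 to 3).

Answer: 5.4025 9.7489 15.7903 20.1514

Derivation:
Step 0: x=[6.0000 10.0000 17.0000 21.0000] v=[0.0000 0.0000 0.0000 0.0000]
Step 1: x=[5.5000 10.7500 16.2500 21.2500] v=[-2.0000 3.0000 -3.0000 1.0000]
Step 2: x=[4.9375 11.5625 15.3750 21.5000] v=[-2.2500 3.2500 -3.5000 1.0000]
Step 3: x=[4.7969 11.6719 15.0781 21.4688] v=[-0.5625 0.4375 -1.1875 -0.1250]
Step 4: x=[5.1758 10.9141 15.5274 21.0899] v=[1.5156 -3.0313 1.7970 -1.5157]
Step 5: x=[5.6953 9.8750 16.2140 20.5704] v=[2.0781 -4.1563 2.7462 -2.0782]
Step 6: x=[5.8359 9.3758 16.4049 20.2118] v=[0.5625 -1.9970 0.7636 -1.4346]
Step 7: x=[5.4025 9.7489 15.7903 20.1514] v=[-1.7335 1.4922 -2.4586 -0.2415]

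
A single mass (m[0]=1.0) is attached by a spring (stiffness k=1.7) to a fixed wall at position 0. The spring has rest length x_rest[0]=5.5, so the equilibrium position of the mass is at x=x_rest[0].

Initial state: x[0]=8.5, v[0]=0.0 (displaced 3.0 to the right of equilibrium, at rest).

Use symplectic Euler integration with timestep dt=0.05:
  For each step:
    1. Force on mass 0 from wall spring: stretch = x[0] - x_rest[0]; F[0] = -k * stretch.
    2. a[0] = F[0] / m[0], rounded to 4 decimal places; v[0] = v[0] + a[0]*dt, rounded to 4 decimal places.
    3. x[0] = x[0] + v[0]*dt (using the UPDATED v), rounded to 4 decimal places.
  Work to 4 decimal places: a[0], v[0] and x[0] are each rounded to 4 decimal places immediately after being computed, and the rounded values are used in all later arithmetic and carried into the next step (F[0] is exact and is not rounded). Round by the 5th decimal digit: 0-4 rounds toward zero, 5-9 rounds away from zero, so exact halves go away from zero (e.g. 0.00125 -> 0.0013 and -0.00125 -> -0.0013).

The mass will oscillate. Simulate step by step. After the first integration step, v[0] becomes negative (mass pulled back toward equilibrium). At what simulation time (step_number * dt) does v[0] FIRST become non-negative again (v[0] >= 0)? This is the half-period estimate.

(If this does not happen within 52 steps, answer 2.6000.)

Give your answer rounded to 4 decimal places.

Answer: 2.4500

Derivation:
Step 0: x=[8.5000] v=[0.0000]
Step 1: x=[8.4873] v=[-0.2550]
Step 2: x=[8.4619] v=[-0.5089]
Step 3: x=[8.4239] v=[-0.7607]
Step 4: x=[8.3734] v=[-1.0092]
Step 5: x=[8.3107] v=[-1.2534]
Step 6: x=[8.2361] v=[-1.4923]
Step 7: x=[8.1499] v=[-1.7249]
Step 8: x=[8.0524] v=[-1.9501]
Step 9: x=[7.9440] v=[-2.1671]
Step 10: x=[7.8253] v=[-2.3748]
Step 11: x=[7.6967] v=[-2.5725]
Step 12: x=[7.5587] v=[-2.7592]
Step 13: x=[7.4120] v=[-2.9342]
Step 14: x=[7.2572] v=[-3.0967]
Step 15: x=[7.0949] v=[-3.2461]
Step 16: x=[6.9258] v=[-3.3817]
Step 17: x=[6.7507] v=[-3.5029]
Step 18: x=[6.5702] v=[-3.6092]
Step 19: x=[6.3852] v=[-3.7002]
Step 20: x=[6.1964] v=[-3.7754]
Step 21: x=[6.0047] v=[-3.8346]
Step 22: x=[5.8108] v=[-3.8775]
Step 23: x=[5.6156] v=[-3.9039]
Step 24: x=[5.4199] v=[-3.9137]
Step 25: x=[5.2246] v=[-3.9069]
Step 26: x=[5.0304] v=[-3.8835]
Step 27: x=[4.8382] v=[-3.8436]
Step 28: x=[4.6488] v=[-3.7873]
Step 29: x=[4.4631] v=[-3.7150]
Step 30: x=[4.2818] v=[-3.6269]
Step 31: x=[4.1056] v=[-3.5234]
Step 32: x=[3.9354] v=[-3.4049]
Step 33: x=[3.7718] v=[-3.2719]
Step 34: x=[3.6156] v=[-3.1250]
Step 35: x=[3.4674] v=[-2.9648]
Step 36: x=[3.3278] v=[-2.7920]
Step 37: x=[3.1974] v=[-2.6074]
Step 38: x=[3.0768] v=[-2.4117]
Step 39: x=[2.9665] v=[-2.2057]
Step 40: x=[2.8670] v=[-1.9904]
Step 41: x=[2.7787] v=[-1.7666]
Step 42: x=[2.7019] v=[-1.5353]
Step 43: x=[2.6370] v=[-1.2975]
Step 44: x=[2.5843] v=[-1.0541]
Step 45: x=[2.5440] v=[-0.8063]
Step 46: x=[2.5163] v=[-0.5550]
Step 47: x=[2.5012] v=[-0.3014]
Step 48: x=[2.4989] v=[-0.0465]
Step 49: x=[2.5093] v=[0.2086]
First v>=0 after going negative at step 49, time=2.4500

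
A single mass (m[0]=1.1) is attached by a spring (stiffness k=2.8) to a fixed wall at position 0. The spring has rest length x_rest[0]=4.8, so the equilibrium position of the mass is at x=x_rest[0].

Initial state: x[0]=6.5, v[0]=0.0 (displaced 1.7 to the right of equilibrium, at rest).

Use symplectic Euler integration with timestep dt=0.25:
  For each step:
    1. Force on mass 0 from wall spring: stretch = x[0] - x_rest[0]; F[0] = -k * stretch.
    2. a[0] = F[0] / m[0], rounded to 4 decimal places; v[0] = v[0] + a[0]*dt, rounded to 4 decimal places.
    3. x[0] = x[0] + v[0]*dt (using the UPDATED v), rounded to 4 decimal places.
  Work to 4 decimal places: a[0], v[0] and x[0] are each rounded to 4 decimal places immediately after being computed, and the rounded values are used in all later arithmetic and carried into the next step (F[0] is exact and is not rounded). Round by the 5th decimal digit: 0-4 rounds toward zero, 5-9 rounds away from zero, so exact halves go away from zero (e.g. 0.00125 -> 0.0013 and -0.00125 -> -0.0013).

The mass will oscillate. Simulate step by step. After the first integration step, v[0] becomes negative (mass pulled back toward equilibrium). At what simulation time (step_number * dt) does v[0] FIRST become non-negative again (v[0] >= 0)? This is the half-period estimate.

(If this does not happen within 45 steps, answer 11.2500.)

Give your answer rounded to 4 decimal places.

Answer: 2.0000

Derivation:
Step 0: x=[6.5000] v=[0.0000]
Step 1: x=[6.2296] v=[-1.0818]
Step 2: x=[5.7317] v=[-1.9916]
Step 3: x=[5.0856] v=[-2.5845]
Step 4: x=[4.3940] v=[-2.7663]
Step 5: x=[3.7670] v=[-2.5079]
Step 6: x=[3.3044] v=[-1.8505]
Step 7: x=[3.0797] v=[-0.8988]
Step 8: x=[3.1287] v=[0.1959]
First v>=0 after going negative at step 8, time=2.0000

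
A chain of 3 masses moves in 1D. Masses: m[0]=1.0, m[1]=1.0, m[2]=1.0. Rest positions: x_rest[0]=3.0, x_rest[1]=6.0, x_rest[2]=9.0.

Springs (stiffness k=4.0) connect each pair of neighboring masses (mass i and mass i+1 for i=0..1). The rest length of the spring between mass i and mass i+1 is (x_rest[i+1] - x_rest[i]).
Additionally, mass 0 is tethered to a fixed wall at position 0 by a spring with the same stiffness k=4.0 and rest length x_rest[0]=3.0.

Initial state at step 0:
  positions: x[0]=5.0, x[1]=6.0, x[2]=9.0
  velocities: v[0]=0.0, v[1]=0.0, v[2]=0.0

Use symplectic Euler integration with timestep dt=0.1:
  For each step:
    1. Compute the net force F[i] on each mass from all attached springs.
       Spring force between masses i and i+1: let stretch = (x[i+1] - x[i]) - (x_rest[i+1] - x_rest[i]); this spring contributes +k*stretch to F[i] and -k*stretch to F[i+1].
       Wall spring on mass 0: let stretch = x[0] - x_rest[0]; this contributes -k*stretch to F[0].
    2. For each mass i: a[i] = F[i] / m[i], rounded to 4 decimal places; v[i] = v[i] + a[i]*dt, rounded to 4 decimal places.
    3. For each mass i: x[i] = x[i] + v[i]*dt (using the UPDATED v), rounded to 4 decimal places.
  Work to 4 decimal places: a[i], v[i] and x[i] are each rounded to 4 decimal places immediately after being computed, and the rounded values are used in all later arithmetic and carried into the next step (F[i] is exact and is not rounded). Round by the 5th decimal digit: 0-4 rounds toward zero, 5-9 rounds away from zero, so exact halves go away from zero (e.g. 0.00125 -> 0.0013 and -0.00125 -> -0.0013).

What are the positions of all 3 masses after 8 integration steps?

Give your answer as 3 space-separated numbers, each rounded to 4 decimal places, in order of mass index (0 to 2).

Step 0: x=[5.0000 6.0000 9.0000] v=[0.0000 0.0000 0.0000]
Step 1: x=[4.8400 6.0800 9.0000] v=[-1.6000 0.8000 0.0000]
Step 2: x=[4.5360 6.2272 9.0032] v=[-3.0400 1.4720 0.0320]
Step 3: x=[4.1182 6.4178 9.0154] v=[-4.1779 1.9059 0.1216]
Step 4: x=[3.6277 6.6203 9.0437] v=[-4.9053 2.0251 0.2826]
Step 5: x=[3.1118 6.8000 9.0950] v=[-5.1593 1.7974 0.5132]
Step 6: x=[2.6189 6.9240 9.1745] v=[-4.9287 1.2401 0.7952]
Step 7: x=[2.1935 6.9658 9.2840] v=[-4.2542 0.4183 1.0950]
Step 8: x=[1.8712 6.9095 9.4208] v=[-3.2227 -0.5633 1.3677]

Answer: 1.8712 6.9095 9.4208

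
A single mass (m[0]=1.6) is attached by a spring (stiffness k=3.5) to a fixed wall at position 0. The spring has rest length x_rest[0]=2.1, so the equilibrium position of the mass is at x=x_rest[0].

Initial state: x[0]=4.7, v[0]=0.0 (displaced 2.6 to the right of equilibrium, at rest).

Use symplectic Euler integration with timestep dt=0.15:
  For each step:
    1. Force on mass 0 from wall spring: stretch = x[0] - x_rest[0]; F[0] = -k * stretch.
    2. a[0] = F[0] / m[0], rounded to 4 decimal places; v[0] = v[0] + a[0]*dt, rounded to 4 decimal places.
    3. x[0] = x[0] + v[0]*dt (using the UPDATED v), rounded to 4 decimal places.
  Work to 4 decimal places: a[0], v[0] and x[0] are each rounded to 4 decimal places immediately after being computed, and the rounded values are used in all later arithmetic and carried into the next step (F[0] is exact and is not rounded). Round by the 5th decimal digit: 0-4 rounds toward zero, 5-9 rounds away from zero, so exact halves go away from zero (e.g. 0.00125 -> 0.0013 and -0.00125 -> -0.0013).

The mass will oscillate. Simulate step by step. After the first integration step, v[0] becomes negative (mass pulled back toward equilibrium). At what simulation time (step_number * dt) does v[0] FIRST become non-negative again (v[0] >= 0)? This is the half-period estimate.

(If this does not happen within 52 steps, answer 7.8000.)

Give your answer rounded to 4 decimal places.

Answer: 2.2500

Derivation:
Step 0: x=[4.7000] v=[0.0000]
Step 1: x=[4.5720] v=[-0.8531]
Step 2: x=[4.3224] v=[-1.6642]
Step 3: x=[3.9634] v=[-2.3934]
Step 4: x=[3.5127] v=[-3.0048]
Step 5: x=[2.9925] v=[-3.4683]
Step 6: x=[2.4283] v=[-3.7611]
Step 7: x=[1.8480] v=[-3.8688]
Step 8: x=[1.2801] v=[-3.7861]
Step 9: x=[0.7525] v=[-3.5171]
Step 10: x=[0.2913] v=[-3.0749]
Step 11: x=[-0.0809] v=[-2.4814]
Step 12: x=[-0.3458] v=[-1.7658]
Step 13: x=[-0.4903] v=[-0.9633]
Step 14: x=[-0.5073] v=[-0.1134]
Step 15: x=[-0.3960] v=[0.7421]
First v>=0 after going negative at step 15, time=2.2500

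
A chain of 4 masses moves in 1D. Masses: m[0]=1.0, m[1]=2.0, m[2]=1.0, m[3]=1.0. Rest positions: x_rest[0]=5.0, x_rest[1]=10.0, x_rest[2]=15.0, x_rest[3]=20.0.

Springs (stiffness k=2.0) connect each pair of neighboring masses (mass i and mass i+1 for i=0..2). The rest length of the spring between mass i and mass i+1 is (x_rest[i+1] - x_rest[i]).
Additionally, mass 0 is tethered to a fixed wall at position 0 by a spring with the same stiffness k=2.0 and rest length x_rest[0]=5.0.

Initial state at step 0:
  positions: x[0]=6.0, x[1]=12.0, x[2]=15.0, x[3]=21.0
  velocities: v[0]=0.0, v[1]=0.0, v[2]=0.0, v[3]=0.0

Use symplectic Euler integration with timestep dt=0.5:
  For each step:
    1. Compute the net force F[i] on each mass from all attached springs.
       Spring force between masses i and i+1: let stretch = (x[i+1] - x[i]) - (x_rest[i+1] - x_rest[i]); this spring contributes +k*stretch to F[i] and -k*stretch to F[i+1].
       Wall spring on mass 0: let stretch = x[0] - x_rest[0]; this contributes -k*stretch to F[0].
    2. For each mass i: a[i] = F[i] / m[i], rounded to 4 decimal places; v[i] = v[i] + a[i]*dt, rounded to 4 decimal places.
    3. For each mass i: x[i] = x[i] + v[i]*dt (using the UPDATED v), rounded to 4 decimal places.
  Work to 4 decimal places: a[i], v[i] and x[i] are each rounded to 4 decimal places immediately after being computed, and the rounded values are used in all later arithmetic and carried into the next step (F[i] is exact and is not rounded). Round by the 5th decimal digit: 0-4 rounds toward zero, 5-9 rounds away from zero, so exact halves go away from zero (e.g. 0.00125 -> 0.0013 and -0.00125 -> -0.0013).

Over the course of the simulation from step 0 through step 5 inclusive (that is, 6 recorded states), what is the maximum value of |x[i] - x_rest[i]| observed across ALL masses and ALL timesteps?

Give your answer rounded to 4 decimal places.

Answer: 2.3750

Derivation:
Step 0: x=[6.0000 12.0000 15.0000 21.0000] v=[0.0000 0.0000 0.0000 0.0000]
Step 1: x=[6.0000 11.2500 16.5000 20.5000] v=[0.0000 -1.5000 3.0000 -1.0000]
Step 2: x=[5.6250 10.5000 17.3750 20.5000] v=[-0.7500 -1.5000 1.7500 0.0000]
Step 3: x=[4.8750 10.2500 16.3750 21.4375] v=[-1.5000 -0.5000 -2.0000 1.8750]
Step 4: x=[4.3750 10.1875 14.8438 22.3438] v=[-1.0000 -0.1250 -3.0625 1.8125]
Step 5: x=[4.5938 9.8360 14.7344 22.0001] v=[0.4375 -0.7031 -0.2188 -0.6875]
Max displacement = 2.3750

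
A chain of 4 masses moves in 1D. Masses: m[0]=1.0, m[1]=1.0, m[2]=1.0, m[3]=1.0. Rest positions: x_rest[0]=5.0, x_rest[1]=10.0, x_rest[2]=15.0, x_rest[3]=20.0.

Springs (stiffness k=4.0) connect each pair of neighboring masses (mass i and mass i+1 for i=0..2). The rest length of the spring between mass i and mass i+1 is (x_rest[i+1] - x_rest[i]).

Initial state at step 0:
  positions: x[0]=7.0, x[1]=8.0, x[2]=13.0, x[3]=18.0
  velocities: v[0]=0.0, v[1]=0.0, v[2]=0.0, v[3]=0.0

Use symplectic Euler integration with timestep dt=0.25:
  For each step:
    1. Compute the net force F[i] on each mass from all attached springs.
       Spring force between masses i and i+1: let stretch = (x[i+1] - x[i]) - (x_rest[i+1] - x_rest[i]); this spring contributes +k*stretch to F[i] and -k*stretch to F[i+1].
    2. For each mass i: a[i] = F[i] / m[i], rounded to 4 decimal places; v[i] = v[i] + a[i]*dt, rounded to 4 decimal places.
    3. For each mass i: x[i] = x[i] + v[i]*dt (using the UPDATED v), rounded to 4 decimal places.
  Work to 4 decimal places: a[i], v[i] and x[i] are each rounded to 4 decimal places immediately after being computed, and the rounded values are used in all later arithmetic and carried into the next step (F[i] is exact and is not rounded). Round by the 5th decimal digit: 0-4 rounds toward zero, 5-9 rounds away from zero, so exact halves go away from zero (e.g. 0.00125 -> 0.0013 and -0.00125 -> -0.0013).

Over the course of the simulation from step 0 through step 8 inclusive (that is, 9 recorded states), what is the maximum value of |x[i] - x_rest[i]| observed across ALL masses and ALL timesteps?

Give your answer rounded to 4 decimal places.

Answer: 2.8759

Derivation:
Step 0: x=[7.0000 8.0000 13.0000 18.0000] v=[0.0000 0.0000 0.0000 0.0000]
Step 1: x=[6.0000 9.0000 13.0000 18.0000] v=[-4.0000 4.0000 0.0000 0.0000]
Step 2: x=[4.5000 10.2500 13.2500 18.0000] v=[-6.0000 5.0000 1.0000 0.0000]
Step 3: x=[3.1875 10.8125 13.9375 18.0625] v=[-5.2500 2.2500 2.7500 0.2500]
Step 4: x=[2.5313 10.2500 14.8750 18.3438] v=[-2.6250 -2.2500 3.7500 1.1250]
Step 5: x=[2.5547 8.9141 15.5235 19.0079] v=[0.0937 -5.3437 2.5938 2.6562]
Step 6: x=[2.9180 7.6407 15.3907 20.0509] v=[1.4531 -5.0937 -0.5312 4.1718]
Step 7: x=[3.2120 7.1241 14.4855 21.1788] v=[1.1758 -2.0664 -3.6210 4.5116]
Step 8: x=[3.2340 7.4698 13.4132 21.8834] v=[0.0879 1.3829 -4.2891 2.8183]
Max displacement = 2.8759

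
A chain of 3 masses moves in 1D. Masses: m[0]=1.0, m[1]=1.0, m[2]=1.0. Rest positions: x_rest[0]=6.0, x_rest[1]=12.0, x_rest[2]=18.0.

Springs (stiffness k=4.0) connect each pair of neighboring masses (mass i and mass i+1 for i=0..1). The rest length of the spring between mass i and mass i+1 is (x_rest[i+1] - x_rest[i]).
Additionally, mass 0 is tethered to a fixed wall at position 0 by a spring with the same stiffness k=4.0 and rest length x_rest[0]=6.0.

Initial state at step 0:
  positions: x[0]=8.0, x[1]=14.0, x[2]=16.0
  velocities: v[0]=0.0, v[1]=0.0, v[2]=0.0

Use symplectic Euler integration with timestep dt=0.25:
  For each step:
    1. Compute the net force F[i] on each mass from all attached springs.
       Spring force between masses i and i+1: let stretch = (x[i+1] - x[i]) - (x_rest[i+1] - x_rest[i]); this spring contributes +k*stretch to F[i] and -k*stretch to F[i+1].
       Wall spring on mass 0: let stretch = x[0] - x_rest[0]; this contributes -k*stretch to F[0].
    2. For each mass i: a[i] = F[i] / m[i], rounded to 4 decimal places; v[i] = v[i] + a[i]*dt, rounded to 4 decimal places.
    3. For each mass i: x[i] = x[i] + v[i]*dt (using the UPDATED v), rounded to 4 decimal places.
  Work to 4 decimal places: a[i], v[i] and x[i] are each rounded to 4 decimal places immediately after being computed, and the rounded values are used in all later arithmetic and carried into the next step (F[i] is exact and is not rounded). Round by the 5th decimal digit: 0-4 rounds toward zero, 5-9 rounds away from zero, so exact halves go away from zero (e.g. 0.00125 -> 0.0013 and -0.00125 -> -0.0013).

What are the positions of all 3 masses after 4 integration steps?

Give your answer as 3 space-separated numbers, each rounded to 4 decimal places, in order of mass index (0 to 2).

Step 0: x=[8.0000 14.0000 16.0000] v=[0.0000 0.0000 0.0000]
Step 1: x=[7.5000 13.0000 17.0000] v=[-2.0000 -4.0000 4.0000]
Step 2: x=[6.5000 11.6250 18.5000] v=[-4.0000 -5.5000 6.0000]
Step 3: x=[5.1563 10.6875 19.7813] v=[-5.3750 -3.7500 5.1250]
Step 4: x=[3.9063 10.6407 20.2891] v=[-5.0001 -0.1874 2.0312]

Answer: 3.9063 10.6407 20.2891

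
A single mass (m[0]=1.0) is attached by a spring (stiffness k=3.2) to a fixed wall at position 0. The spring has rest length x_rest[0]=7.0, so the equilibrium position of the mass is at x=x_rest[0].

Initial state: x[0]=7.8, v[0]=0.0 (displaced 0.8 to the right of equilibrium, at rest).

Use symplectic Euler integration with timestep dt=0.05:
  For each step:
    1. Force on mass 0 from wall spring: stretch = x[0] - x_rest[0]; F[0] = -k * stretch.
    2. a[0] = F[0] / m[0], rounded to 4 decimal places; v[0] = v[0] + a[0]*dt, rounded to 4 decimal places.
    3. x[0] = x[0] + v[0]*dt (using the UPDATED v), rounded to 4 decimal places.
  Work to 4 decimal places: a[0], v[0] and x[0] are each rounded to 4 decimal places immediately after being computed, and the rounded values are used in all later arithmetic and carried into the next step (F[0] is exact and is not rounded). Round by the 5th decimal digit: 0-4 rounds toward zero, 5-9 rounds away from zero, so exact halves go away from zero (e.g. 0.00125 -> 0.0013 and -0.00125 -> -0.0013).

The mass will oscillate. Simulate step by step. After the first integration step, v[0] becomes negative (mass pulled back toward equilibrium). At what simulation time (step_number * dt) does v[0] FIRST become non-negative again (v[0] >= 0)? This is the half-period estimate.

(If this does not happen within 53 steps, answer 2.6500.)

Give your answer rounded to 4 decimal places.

Answer: 1.8000

Derivation:
Step 0: x=[7.8000] v=[0.0000]
Step 1: x=[7.7936] v=[-0.1280]
Step 2: x=[7.7809] v=[-0.2550]
Step 3: x=[7.7619] v=[-0.3799]
Step 4: x=[7.7368] v=[-0.5018]
Step 5: x=[7.7058] v=[-0.6197]
Step 6: x=[7.6692] v=[-0.7326]
Step 7: x=[7.6272] v=[-0.8397]
Step 8: x=[7.5802] v=[-0.9401]
Step 9: x=[7.5286] v=[-1.0329]
Step 10: x=[7.4727] v=[-1.1175]
Step 11: x=[7.4130] v=[-1.1931]
Step 12: x=[7.3500] v=[-1.2592]
Step 13: x=[7.2842] v=[-1.3152]
Step 14: x=[7.2162] v=[-1.3607]
Step 15: x=[7.1464] v=[-1.3953]
Step 16: x=[7.0755] v=[-1.4187]
Step 17: x=[7.0040] v=[-1.4308]
Step 18: x=[6.9324] v=[-1.4314]
Step 19: x=[6.8614] v=[-1.4206]
Step 20: x=[6.7915] v=[-1.3984]
Step 21: x=[6.7233] v=[-1.3650]
Step 22: x=[6.6573] v=[-1.3207]
Step 23: x=[6.5940] v=[-1.2659]
Step 24: x=[6.5340] v=[-1.2009]
Step 25: x=[6.4777] v=[-1.1263]
Step 26: x=[6.4256] v=[-1.0427]
Step 27: x=[6.3781] v=[-0.9508]
Step 28: x=[6.3355] v=[-0.8513]
Step 29: x=[6.2983] v=[-0.7450]
Step 30: x=[6.2667] v=[-0.6327]
Step 31: x=[6.2409] v=[-0.5154]
Step 32: x=[6.2212] v=[-0.3939]
Step 33: x=[6.2077] v=[-0.2693]
Step 34: x=[6.2006] v=[-0.1425]
Step 35: x=[6.1999] v=[-0.0146]
Step 36: x=[6.2056] v=[0.1134]
First v>=0 after going negative at step 36, time=1.8000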